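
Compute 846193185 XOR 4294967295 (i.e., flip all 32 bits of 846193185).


846193185 ^ 4294967295 = 3448774110

3448774110


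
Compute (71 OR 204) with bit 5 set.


Step 1: 71 | 204 = 207
Step 2: 207 | (1 << 5) = 207 | 32 = 239

239


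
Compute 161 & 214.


0b10100001 & 0b11010110 = 0b10000000 = 128

128


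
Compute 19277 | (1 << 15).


19277 | (1 << 15) = 19277 | 32768 = 52045

52045


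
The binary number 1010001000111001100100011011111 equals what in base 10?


1010001000111001100100011011111 in decimal = 1360840927

1360840927


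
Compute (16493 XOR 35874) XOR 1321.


Step 1: 16493 ^ 35874 = 52303
Step 2: 52303 ^ 1321 = 51558

51558


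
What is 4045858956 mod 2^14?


4045858956 & 16383 = 10380

10380


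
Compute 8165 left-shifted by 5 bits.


0b1111111100101 << 5 = 0b111111110010100000 = 261280

261280


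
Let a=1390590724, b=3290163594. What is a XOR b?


1390590724 ^ 3290163594 = 2532921998

2532921998


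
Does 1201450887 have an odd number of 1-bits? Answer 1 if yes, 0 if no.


0b1000111100111001010111110000111 has 18 ones => parity 0

0


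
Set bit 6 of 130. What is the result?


130 | (1 << 6) = 130 | 64 = 194

194


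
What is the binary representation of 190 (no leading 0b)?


190 = 10111110 in binary

10111110


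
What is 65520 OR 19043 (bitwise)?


0b1111111111110000 | 0b100101001100011 = 0b1111111111110011 = 65523

65523


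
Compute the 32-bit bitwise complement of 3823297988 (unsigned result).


~0b11100011111000101110010111000100 = 0b11100000111010001101000111011 = 471669307 (32-bit unsigned)

471669307


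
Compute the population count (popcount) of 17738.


0b100010101001010 has 6 set bits

6


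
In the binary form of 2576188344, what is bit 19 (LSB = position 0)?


0b10011001100011011000001110111000, position 19 = 1

1


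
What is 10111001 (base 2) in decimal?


10111001 in decimal = 185

185


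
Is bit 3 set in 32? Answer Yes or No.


0b100000, bit 3 = 0. No

No


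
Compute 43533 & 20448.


0b1010101000001101 & 0b100111111100000 = 0b101000000000 = 2560

2560


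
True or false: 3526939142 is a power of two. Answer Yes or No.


0b11010010001110001101001000000110. Multiple bits set => No

No


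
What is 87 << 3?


0b1010111 << 3 = 0b1010111000 = 696

696


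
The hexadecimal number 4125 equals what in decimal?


4125 hex = 16677 decimal

16677


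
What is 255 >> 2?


0b11111111 >> 2 = 0b111111 = 63

63


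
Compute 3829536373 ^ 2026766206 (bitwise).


0b11100100010000100001011001110101 ^ 0b1111000110011011111111101111110 = 0b10011100100011111110100100001011 = 2626677003

2626677003


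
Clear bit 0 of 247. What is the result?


247 & ~(1 << 0) = 246

246


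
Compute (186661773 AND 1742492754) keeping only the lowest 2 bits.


Step 1: 186661773 & 1742492754 = 50335744
Step 2: 50335744 & 3 = 0

0


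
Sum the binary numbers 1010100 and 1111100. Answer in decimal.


1010100 + 1111100 = 11010000 = 208

208


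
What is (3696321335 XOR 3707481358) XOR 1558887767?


Step 1: 3696321335 ^ 3707481358 = 11193913
Step 2: 11193913 ^ 1558887767 = 1547727726

1547727726


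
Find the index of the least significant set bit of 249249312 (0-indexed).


0b1110110110110011111000100000. Lowest set bit at position 5

5


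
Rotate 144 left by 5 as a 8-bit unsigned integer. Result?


Rotate 0b10010000 left by 5 (8-bit) = 0b10010 = 18

18


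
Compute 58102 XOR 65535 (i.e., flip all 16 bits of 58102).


58102 ^ 65535 = 7433

7433


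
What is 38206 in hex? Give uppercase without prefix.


38206 = 953E hex

953E


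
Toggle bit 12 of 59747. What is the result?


59747 ^ (1 << 12) = 59747 ^ 4096 = 63843

63843


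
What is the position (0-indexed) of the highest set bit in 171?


0b10101011. Highest set bit at position 7

7


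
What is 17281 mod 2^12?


17281 & 4095 = 897

897


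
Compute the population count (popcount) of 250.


0b11111010 has 6 set bits

6


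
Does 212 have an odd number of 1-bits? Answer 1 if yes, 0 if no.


0b11010100 has 4 ones => parity 0

0


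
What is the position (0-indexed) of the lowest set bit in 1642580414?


0b1100001111001111100100110111110. Lowest set bit at position 1

1


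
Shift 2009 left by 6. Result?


0b11111011001 << 6 = 0b11111011001000000 = 128576

128576


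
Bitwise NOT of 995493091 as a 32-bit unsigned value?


~0b111011010101100000010011100011 = 0b11000100101010011111101100011100 = 3299474204 (32-bit unsigned)

3299474204


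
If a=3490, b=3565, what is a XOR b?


3490 ^ 3565 = 79

79


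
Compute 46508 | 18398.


0b1011010110101100 | 0b100011111011110 = 0b1111011111111110 = 63486

63486


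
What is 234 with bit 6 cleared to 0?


234 & ~(1 << 6) = 170

170


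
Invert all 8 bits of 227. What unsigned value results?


227 ^ 255 = 28

28


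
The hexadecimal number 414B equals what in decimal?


414B hex = 16715 decimal

16715


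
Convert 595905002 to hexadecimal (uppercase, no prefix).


595905002 = 2384C9EA hex

2384C9EA


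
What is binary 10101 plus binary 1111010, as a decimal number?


10101 + 1111010 = 10001111 = 143

143


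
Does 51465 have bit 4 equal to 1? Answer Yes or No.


0b1100100100001001, bit 4 = 0. No

No


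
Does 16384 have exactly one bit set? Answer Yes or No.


0b100000000000000. Only one bit set => Yes

Yes


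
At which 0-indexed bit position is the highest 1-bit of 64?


0b1000000. Highest set bit at position 6

6


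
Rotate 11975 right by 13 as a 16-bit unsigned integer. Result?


Rotate 0b10111011000111 right by 13 (16-bit) = 0b111011000111001 = 30265

30265


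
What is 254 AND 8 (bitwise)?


0b11111110 & 0b1000 = 0b1000 = 8

8


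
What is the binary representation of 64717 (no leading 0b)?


64717 = 1111110011001101 in binary

1111110011001101


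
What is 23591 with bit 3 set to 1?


23591 | (1 << 3) = 23591 | 8 = 23599

23599


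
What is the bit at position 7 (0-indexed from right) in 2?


0b10, position 7 = 0

0


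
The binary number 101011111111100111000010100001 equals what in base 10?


101011111111100111000010100001 in decimal = 738095265

738095265


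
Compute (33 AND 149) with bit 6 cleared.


Step 1: 33 & 149 = 1
Step 2: 1 & ~(1 << 6) = 1

1


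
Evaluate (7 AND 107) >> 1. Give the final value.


Step 1: 7 & 107 = 3
Step 2: 3 >> 1 = 1

1


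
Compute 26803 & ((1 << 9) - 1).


26803 & 511 = 179

179


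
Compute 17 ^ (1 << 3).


17 ^ (1 << 3) = 17 ^ 8 = 25

25


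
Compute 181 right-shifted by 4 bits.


0b10110101 >> 4 = 0b1011 = 11

11


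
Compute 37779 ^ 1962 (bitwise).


0b1001001110010011 ^ 0b11110101010 = 0b1001010000111001 = 37945

37945


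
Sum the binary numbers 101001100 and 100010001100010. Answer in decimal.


101001100 + 100010001100010 = 100010110101110 = 17838

17838


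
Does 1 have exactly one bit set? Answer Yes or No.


0b1. Only one bit set => Yes

Yes


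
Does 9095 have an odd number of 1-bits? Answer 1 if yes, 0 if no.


0b10001110000111 has 7 ones => parity 1

1


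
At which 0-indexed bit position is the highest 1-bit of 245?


0b11110101. Highest set bit at position 7

7


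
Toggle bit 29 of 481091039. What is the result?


481091039 ^ (1 << 29) = 481091039 ^ 536870912 = 1017961951

1017961951


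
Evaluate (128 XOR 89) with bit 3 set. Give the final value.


Step 1: 128 ^ 89 = 217
Step 2: 217 | (1 << 3) = 217 | 8 = 217

217


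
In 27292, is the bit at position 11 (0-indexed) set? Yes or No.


0b110101010011100, bit 11 = 1. Yes

Yes


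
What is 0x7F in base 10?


7F hex = 127 decimal

127


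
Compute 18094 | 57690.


0b100011010101110 | 0b1110000101011010 = 0b1110011111111110 = 59390

59390


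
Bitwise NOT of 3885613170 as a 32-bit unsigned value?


~0b11100111100110011100000001110010 = 0b11000011001100011111110001101 = 409354125 (32-bit unsigned)

409354125


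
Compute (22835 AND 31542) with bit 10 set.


Step 1: 22835 & 31542 = 22834
Step 2: 22834 | (1 << 10) = 22834 | 1024 = 23858

23858


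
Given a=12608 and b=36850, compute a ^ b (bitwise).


12608 ^ 36850 = 48818

48818


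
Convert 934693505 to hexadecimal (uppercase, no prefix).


934693505 = 37B64A81 hex

37B64A81


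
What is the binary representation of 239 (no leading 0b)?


239 = 11101111 in binary

11101111


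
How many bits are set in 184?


0b10111000 has 4 set bits

4


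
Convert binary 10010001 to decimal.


10010001 in decimal = 145

145


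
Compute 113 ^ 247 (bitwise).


0b1110001 ^ 0b11110111 = 0b10000110 = 134

134


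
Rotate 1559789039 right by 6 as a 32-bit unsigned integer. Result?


Rotate 0b1011100111110000111110111101111 right by 6 (32-bit) = 0b10111101011100111110000111110111 = 3178488311

3178488311


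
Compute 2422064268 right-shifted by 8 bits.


0b10010000010111011100010010001100 >> 8 = 0b100100000101110111000100 = 9461188

9461188


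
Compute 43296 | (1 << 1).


43296 | (1 << 1) = 43296 | 2 = 43298

43298


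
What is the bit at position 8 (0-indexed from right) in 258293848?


0b1111011001010100000001011000, position 8 = 0

0


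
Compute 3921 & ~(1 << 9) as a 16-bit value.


3921 & ~(1 << 9) = 3409

3409


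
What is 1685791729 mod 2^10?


1685791729 & 1023 = 1009

1009


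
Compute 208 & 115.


0b11010000 & 0b1110011 = 0b1010000 = 80

80


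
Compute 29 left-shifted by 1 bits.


0b11101 << 1 = 0b111010 = 58

58


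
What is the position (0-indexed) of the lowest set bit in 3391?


0b110100111111. Lowest set bit at position 0

0


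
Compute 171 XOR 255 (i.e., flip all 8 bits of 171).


171 ^ 255 = 84

84


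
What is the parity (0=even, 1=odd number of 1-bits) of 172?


0b10101100 has 4 ones => parity 0

0


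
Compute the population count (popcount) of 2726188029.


0b10100010011111100101001111111101 has 20 set bits

20


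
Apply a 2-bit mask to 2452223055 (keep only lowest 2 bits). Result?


2452223055 & 3 = 3

3


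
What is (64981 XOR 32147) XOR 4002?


Step 1: 64981 ^ 32147 = 32838
Step 2: 32838 ^ 4002 = 36836

36836


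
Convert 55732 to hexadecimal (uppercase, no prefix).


55732 = D9B4 hex

D9B4


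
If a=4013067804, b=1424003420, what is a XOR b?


4013067804 ^ 1424003420 = 3151109952

3151109952


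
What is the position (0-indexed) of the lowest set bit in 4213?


0b1000001110101. Lowest set bit at position 0

0


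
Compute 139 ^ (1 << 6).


139 ^ (1 << 6) = 139 ^ 64 = 203

203


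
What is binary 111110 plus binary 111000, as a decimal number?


111110 + 111000 = 1110110 = 118

118


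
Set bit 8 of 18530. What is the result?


18530 | (1 << 8) = 18530 | 256 = 18786

18786


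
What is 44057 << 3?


0b1010110000011001 << 3 = 0b1010110000011001000 = 352456

352456


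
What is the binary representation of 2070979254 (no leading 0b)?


2070979254 = 1111011011100001010001010110110 in binary

1111011011100001010001010110110


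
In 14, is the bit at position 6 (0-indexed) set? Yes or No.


0b1110, bit 6 = 0. No

No


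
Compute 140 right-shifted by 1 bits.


0b10001100 >> 1 = 0b1000110 = 70

70


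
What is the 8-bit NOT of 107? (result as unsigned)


~0b1101011 = 0b10010100 = 148 (8-bit unsigned)

148


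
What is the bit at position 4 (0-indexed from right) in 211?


0b11010011, position 4 = 1

1


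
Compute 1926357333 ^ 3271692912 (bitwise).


0b1110010110100011110000101010101 ^ 0b11000011000000100001001001110000 = 0b10110001110100111111001100100101 = 2983457573

2983457573


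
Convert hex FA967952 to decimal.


FA967952 hex = 4204165458 decimal

4204165458


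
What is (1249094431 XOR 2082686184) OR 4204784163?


Step 1: 1249094431 ^ 2082686184 = 911273975
Step 2: 911273975 | 4204784163 = 4276088823

4276088823


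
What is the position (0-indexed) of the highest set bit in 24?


0b11000. Highest set bit at position 4

4


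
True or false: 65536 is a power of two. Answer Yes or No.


0b10000000000000000. Only one bit set => Yes

Yes


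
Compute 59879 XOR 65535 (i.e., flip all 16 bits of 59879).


59879 ^ 65535 = 5656

5656


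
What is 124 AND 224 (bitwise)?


0b1111100 & 0b11100000 = 0b1100000 = 96

96


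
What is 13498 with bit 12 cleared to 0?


13498 & ~(1 << 12) = 9402

9402


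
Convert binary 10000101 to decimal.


10000101 in decimal = 133

133


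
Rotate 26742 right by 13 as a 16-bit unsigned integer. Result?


Rotate 0b110100001110110 right by 13 (16-bit) = 0b100001110110011 = 17331

17331


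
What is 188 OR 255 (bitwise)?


0b10111100 | 0b11111111 = 0b11111111 = 255

255


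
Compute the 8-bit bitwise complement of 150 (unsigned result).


~0b10010110 = 0b1101001 = 105 (8-bit unsigned)

105


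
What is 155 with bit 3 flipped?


155 ^ (1 << 3) = 155 ^ 8 = 147

147


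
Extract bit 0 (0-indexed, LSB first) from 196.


0b11000100, position 0 = 0

0


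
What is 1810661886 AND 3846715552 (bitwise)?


0b1101011111011001000000111111110 & 0b11100101010010000011100010100000 = 0b1100001010010000000000010100000 = 1632108704

1632108704


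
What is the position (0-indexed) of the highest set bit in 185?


0b10111001. Highest set bit at position 7

7


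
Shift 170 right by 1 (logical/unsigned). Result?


0b10101010 >> 1 = 0b1010101 = 85

85


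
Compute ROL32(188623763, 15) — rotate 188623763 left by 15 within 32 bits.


Rotate 0b1011001111100010101110010011 left by 15 (32-bit) = 0b10101110010011000010110011111 = 365528479

365528479


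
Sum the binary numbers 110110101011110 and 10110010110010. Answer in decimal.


110110101011110 + 10110010110010 = 1001101000010000 = 39440

39440


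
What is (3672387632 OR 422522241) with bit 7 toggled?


Step 1: 3672387632 | 422522241 = 3689889201
Step 2: 3689889201 ^ (1 << 7) = 3689889201 ^ 128 = 3689889073

3689889073


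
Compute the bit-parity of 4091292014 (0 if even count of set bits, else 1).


0b11110011110111000010100101101110 has 19 ones => parity 1

1


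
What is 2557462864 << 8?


0b10011000011011111100100101010000 << 8 = 0b1001100001101111110010010101000000000000 = 654710493184

654710493184


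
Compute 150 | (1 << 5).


150 | (1 << 5) = 150 | 32 = 182

182


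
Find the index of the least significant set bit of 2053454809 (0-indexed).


0b1111010011001010011101111011001. Lowest set bit at position 0

0


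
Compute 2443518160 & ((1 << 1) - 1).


2443518160 & 1 = 0

0


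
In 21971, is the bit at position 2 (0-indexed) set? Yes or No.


0b101010111010011, bit 2 = 0. No

No


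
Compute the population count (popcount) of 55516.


0b1101100011011100 has 9 set bits

9


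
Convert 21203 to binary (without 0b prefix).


21203 = 101001011010011 in binary

101001011010011


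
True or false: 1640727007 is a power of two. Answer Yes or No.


0b1100001110010111000000111011111. Multiple bits set => No

No


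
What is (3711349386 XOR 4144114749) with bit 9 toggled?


Step 1: 3711349386 ^ 4144114749 = 708091575
Step 2: 708091575 ^ (1 << 9) = 708091575 ^ 512 = 708091063

708091063


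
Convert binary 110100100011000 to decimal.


110100100011000 in decimal = 26904

26904


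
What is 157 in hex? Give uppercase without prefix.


157 = 9D hex

9D


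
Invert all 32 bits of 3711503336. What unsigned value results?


3711503336 ^ 4294967295 = 583463959

583463959


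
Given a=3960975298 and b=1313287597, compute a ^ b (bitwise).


3960975298 ^ 1313287597 = 2723185263

2723185263


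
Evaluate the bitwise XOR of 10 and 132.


0b1010 ^ 0b10000100 = 0b10001110 = 142

142


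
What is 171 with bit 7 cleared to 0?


171 & ~(1 << 7) = 43

43


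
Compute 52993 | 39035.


0b1100111100000001 | 0b1001100001111011 = 0b1101111101111011 = 57211

57211


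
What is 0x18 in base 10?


18 hex = 24 decimal

24


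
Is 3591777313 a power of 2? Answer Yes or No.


0b11010110000101100010110000100001. Multiple bits set => No

No


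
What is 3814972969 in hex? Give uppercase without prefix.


3814972969 = E363DE29 hex

E363DE29


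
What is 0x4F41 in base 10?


4F41 hex = 20289 decimal

20289


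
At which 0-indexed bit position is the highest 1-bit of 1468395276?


0b1010111100001011110111100001100. Highest set bit at position 30

30


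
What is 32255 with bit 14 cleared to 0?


32255 & ~(1 << 14) = 15871

15871


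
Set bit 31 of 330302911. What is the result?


330302911 | (1 << 31) = 330302911 | 2147483648 = 2477786559

2477786559


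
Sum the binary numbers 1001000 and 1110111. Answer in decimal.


1001000 + 1110111 = 10111111 = 191

191


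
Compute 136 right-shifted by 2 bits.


0b10001000 >> 2 = 0b100010 = 34

34


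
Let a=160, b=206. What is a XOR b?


160 ^ 206 = 110

110


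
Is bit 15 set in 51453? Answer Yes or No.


0b1100100011111101, bit 15 = 1. Yes

Yes


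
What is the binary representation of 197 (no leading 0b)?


197 = 11000101 in binary

11000101


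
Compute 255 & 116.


0b11111111 & 0b1110100 = 0b1110100 = 116

116


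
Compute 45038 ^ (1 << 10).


45038 ^ (1 << 10) = 45038 ^ 1024 = 44014

44014


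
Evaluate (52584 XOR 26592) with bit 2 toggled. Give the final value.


Step 1: 52584 ^ 26592 = 43656
Step 2: 43656 ^ (1 << 2) = 43656 ^ 4 = 43660

43660


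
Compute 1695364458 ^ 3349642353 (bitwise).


0b1100101000011010011010101101010 ^ 0b11000111101001110111110001110001 = 0b10100010101010100100100100011011 = 2729068827

2729068827


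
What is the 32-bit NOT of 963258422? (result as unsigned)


~0b111001011010100010100000110110 = 0b11000110100101011101011111001001 = 3331708873 (32-bit unsigned)

3331708873


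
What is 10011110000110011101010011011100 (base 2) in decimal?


10011110000110011101010011011100 in decimal = 2652493020

2652493020


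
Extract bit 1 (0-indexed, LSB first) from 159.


0b10011111, position 1 = 1

1


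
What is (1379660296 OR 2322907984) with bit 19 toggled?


Step 1: 1379660296 | 2322907984 = 3665818456
Step 2: 3665818456 ^ (1 << 19) = 3665818456 ^ 524288 = 3665294168

3665294168


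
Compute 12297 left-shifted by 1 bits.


0b11000000001001 << 1 = 0b110000000010010 = 24594

24594


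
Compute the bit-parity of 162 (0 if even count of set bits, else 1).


0b10100010 has 3 ones => parity 1

1


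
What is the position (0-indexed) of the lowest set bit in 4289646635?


0b11111111101011101101000000101011. Lowest set bit at position 0

0


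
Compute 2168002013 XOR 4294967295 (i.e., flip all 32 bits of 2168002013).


2168002013 ^ 4294967295 = 2126965282

2126965282


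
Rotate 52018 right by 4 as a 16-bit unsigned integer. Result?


Rotate 0b1100101100110010 right by 4 (16-bit) = 0b10110010110011 = 11443

11443


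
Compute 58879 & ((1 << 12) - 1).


58879 & 4095 = 1535

1535


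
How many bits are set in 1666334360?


0b1100011010100100011111010011000 has 15 set bits

15


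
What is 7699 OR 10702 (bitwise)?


0b1111000010011 | 0b10100111001110 = 0b11111111011111 = 16351

16351


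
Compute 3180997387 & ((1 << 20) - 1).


3180997387 & 1048575 = 666379

666379


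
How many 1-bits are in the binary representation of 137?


0b10001001 has 3 set bits

3


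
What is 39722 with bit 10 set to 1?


39722 | (1 << 10) = 39722 | 1024 = 40746

40746


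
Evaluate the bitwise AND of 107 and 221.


0b1101011 & 0b11011101 = 0b1001001 = 73

73


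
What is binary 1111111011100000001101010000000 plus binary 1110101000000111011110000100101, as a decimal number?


1111111011100000001101010000000 + 1110101000000111011110000100101 = 11110100011100111101011010100101 = 4101232293

4101232293


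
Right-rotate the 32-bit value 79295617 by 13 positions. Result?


Rotate 0b100101110011111010010000001 right by 13 (32-bit) = 0b10100100000010000010010111001111 = 2751997391

2751997391


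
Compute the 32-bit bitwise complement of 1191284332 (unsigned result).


~0b1000111000000011000111001101100 = 0b10111000111111100111000110010011 = 3103682963 (32-bit unsigned)

3103682963


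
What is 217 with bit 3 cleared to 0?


217 & ~(1 << 3) = 209

209


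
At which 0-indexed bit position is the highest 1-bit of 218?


0b11011010. Highest set bit at position 7

7


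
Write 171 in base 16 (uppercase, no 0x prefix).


171 = AB hex

AB


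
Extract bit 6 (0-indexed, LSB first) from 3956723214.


0b11101011110101101100111000001110, position 6 = 0

0


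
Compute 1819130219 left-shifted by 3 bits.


0b1101100011011011011100101101011 << 3 = 0b1101100011011011011100101101011000 = 14553041752

14553041752


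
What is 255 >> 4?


0b11111111 >> 4 = 0b1111 = 15

15


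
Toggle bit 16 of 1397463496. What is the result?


1397463496 ^ (1 << 16) = 1397463496 ^ 65536 = 1397397960

1397397960


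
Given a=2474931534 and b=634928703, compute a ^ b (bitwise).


2474931534 ^ 634928703 = 3059501937

3059501937


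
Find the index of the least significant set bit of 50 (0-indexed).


0b110010. Lowest set bit at position 1

1


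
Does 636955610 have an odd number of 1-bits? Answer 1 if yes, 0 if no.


0b100101111101110010101111011010 has 19 ones => parity 1

1


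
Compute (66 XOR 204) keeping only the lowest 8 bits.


Step 1: 66 ^ 204 = 142
Step 2: 142 & 255 = 142

142


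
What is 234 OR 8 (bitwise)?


0b11101010 | 0b1000 = 0b11101010 = 234

234


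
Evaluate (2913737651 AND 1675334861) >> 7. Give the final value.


Step 1: 2913737651 & 1675334861 = 562565249
Step 2: 562565249 >> 7 = 4395041

4395041


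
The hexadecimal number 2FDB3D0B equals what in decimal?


2FDB3D0B hex = 802897163 decimal

802897163


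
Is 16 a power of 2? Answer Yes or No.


0b10000. Only one bit set => Yes

Yes


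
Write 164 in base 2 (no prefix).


164 = 10100100 in binary

10100100


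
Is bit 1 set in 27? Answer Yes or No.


0b11011, bit 1 = 1. Yes

Yes


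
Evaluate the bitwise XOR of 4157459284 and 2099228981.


0b11110111110011011100101101010100 ^ 0b1111101000111111011000100110101 = 0b10001010110100100111101001100001 = 2329049697

2329049697


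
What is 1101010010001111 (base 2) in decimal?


1101010010001111 in decimal = 54415

54415


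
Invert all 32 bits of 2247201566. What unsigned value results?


2247201566 ^ 4294967295 = 2047765729

2047765729


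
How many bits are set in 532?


0b1000010100 has 3 set bits

3


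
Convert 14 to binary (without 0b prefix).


14 = 1110 in binary

1110


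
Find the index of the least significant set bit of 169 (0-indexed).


0b10101001. Lowest set bit at position 0

0


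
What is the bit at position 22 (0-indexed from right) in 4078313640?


0b11110011000101100010000010101000, position 22 = 0

0


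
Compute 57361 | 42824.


0b1110000000010001 | 0b1010011101001000 = 0b1110011101011001 = 59225

59225


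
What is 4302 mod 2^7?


4302 & 127 = 78

78


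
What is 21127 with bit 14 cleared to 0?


21127 & ~(1 << 14) = 4743

4743


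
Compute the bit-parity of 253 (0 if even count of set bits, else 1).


0b11111101 has 7 ones => parity 1

1


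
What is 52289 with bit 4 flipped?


52289 ^ (1 << 4) = 52289 ^ 16 = 52305

52305


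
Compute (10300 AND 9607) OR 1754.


Step 1: 10300 & 9607 = 8196
Step 2: 8196 | 1754 = 9950

9950


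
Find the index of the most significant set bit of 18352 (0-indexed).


0b100011110110000. Highest set bit at position 14

14


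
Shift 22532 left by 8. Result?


0b101100000000100 << 8 = 0b10110000000010000000000 = 5768192

5768192


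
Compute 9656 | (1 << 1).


9656 | (1 << 1) = 9656 | 2 = 9658

9658


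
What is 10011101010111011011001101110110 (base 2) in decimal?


10011101010111011011001101110110 in decimal = 2640163702

2640163702


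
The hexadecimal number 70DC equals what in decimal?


70DC hex = 28892 decimal

28892


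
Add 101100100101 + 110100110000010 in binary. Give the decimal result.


101100100101 + 110100110000010 = 111010010100111 = 29863

29863


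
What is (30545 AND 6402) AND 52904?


Step 1: 30545 & 6402 = 4352
Step 2: 4352 & 52904 = 0

0


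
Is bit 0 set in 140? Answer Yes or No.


0b10001100, bit 0 = 0. No

No


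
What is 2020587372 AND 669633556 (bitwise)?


0b1111000011011111011011101101100 & 0b100111111010011100110000010100 = 0b100000011010011000010000000100 = 543785988

543785988


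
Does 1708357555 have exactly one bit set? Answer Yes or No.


0b1100101110100110111011110110011. Multiple bits set => No

No


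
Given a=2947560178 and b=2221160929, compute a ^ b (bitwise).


2947560178 ^ 2221160929 = 735316755

735316755


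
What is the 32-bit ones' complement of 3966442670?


3966442670 ^ 4294967295 = 328524625

328524625


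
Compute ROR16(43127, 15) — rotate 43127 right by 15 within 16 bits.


Rotate 0b1010100001110111 right by 15 (16-bit) = 0b101000011101111 = 20719

20719


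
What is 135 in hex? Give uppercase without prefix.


135 = 87 hex

87


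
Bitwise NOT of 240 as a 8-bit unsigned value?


~0b11110000 = 0b1111 = 15 (8-bit unsigned)

15


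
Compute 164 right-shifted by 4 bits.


0b10100100 >> 4 = 0b1010 = 10

10


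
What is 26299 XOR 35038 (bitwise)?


0b110011010111011 ^ 0b1000100011011110 = 0b1110111001100101 = 61029

61029


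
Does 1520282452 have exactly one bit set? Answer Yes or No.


0b1011010100111011010101101010100. Multiple bits set => No

No


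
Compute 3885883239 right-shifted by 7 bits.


0b11100111100111011101111101100111 >> 7 = 0b1110011110011101110111110 = 30358462

30358462


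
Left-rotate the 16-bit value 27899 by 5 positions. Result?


Rotate 0b110110011111011 left by 5 (16-bit) = 0b1001111101101101 = 40813

40813


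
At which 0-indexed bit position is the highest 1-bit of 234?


0b11101010. Highest set bit at position 7

7


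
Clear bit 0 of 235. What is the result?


235 & ~(1 << 0) = 234

234


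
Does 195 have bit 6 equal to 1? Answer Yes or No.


0b11000011, bit 6 = 1. Yes

Yes


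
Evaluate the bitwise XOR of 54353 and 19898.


0b1101010001010001 ^ 0b100110110111010 = 0b1001100111101011 = 39403

39403


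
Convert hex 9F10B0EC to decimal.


9F10B0EC hex = 2668671212 decimal

2668671212


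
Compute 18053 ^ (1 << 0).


18053 ^ (1 << 0) = 18053 ^ 1 = 18052

18052


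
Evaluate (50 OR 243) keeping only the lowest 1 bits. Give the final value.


Step 1: 50 | 243 = 243
Step 2: 243 & 1 = 1

1


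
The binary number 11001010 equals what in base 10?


11001010 in decimal = 202

202


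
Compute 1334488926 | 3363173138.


0b1001111100010101010111101011110 | 0b11001000011101011111001100010010 = 0b11001111111111111111111101011110 = 3489660766

3489660766


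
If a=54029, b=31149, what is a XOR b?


54029 ^ 31149 = 43680

43680


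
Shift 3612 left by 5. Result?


0b111000011100 << 5 = 0b11100001110000000 = 115584

115584


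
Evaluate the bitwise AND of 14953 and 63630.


0b11101001101001 & 0b1111100010001110 = 0b11100000001000 = 14344

14344


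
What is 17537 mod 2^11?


17537 & 2047 = 1153

1153


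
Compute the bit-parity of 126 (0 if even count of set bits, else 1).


0b1111110 has 6 ones => parity 0

0


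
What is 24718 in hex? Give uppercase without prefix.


24718 = 608E hex

608E


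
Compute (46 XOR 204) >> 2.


Step 1: 46 ^ 204 = 226
Step 2: 226 >> 2 = 56

56


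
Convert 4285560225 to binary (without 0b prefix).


4285560225 = 11111111011100000111010110100001 in binary

11111111011100000111010110100001


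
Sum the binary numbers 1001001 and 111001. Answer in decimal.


1001001 + 111001 = 10000010 = 130

130


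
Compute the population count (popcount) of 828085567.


0b110001010110111001010100111111 has 18 set bits

18


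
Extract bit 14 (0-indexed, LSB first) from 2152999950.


0b10000000010101000010110000001110, position 14 = 0

0


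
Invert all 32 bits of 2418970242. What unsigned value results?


2418970242 ^ 4294967295 = 1875997053

1875997053


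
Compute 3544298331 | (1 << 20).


3544298331 | (1 << 20) = 3544298331 | 1048576 = 3545346907

3545346907


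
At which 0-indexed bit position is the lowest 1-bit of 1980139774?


0b1110110000001101000100011111110. Lowest set bit at position 1

1


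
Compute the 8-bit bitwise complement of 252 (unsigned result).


~0b11111100 = 0b11 = 3 (8-bit unsigned)

3


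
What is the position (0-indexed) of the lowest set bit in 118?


0b1110110. Lowest set bit at position 1

1


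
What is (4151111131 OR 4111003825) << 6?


Step 1: 4151111131 | 4111003825 = 4151115259
Step 2: 4151115259 << 6 = 265671376576

265671376576


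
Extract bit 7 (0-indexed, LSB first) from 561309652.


0b100001011101001110011111010100, position 7 = 1

1


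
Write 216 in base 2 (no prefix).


216 = 11011000 in binary

11011000


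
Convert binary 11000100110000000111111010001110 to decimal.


11000100110000000111111010001110 in decimal = 3300949646

3300949646


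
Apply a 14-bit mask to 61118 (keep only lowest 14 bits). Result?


61118 & 16383 = 11966

11966


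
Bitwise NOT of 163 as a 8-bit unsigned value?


~0b10100011 = 0b1011100 = 92 (8-bit unsigned)

92


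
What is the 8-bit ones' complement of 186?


186 ^ 255 = 69

69


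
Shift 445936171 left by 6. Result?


0b11010100101000111001000101011 << 6 = 0b11010100101000111001000101011000000 = 28539914944

28539914944


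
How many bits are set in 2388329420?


0b10001110010110110000001111001100 has 15 set bits

15


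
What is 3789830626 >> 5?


0b11100001111001000011100111100010 >> 5 = 0b111000011110010000111001111 = 118432207

118432207


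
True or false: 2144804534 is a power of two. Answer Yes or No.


0b1111111110101110001111010110110. Multiple bits set => No

No


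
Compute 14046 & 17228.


0b11011011011110 & 0b100001101001100 = 0b1001001100 = 588

588


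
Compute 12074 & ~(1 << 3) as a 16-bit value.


12074 & ~(1 << 3) = 12066

12066


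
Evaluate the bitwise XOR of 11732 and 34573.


0b10110111010100 ^ 0b1000011100001101 = 0b1010101011011001 = 43737

43737


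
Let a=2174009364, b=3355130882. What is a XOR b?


2174009364 ^ 3355130882 = 1181744150

1181744150


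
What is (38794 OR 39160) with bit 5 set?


Step 1: 38794 | 39160 = 40954
Step 2: 40954 | (1 << 5) = 40954 | 32 = 40954

40954


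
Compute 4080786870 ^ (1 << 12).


4080786870 ^ (1 << 12) = 4080786870 ^ 4096 = 4080782774

4080782774


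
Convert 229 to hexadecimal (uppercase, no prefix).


229 = E5 hex

E5


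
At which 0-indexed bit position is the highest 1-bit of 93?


0b1011101. Highest set bit at position 6

6


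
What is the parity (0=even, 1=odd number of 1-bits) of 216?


0b11011000 has 4 ones => parity 0

0


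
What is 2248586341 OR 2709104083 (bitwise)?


0b10000110000001101011010001100101 | 0b10100001011110011010010111010011 = 0b10100111011111111011010111110111 = 2810164727

2810164727


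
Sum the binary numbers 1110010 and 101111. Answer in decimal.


1110010 + 101111 = 10100001 = 161

161


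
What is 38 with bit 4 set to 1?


38 | (1 << 4) = 38 | 16 = 54

54


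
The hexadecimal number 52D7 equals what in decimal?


52D7 hex = 21207 decimal

21207


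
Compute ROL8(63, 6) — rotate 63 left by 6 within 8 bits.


Rotate 0b111111 left by 6 (8-bit) = 0b11001111 = 207

207


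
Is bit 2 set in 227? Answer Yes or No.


0b11100011, bit 2 = 0. No

No


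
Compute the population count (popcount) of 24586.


0b110000000001010 has 4 set bits

4


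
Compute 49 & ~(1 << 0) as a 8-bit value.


49 & ~(1 << 0) = 48

48


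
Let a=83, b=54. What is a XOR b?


83 ^ 54 = 101

101


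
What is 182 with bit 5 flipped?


182 ^ (1 << 5) = 182 ^ 32 = 150

150


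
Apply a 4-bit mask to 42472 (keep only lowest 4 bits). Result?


42472 & 15 = 8

8


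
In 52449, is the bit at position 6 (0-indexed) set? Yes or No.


0b1100110011100001, bit 6 = 1. Yes

Yes


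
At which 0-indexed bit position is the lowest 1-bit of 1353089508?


0b1010000101001101000000111100100. Lowest set bit at position 2

2


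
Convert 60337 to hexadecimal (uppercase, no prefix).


60337 = EBB1 hex

EBB1


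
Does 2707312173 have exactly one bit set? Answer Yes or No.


0b10100001010111100100111000101101. Multiple bits set => No

No


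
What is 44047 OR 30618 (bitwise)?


0b1010110000001111 | 0b111011110011010 = 0b1111111110011111 = 65439

65439


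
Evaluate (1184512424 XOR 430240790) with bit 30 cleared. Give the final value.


Step 1: 1184512424 ^ 430240790 = 1597951422
Step 2: 1597951422 & ~(1 << 30) = 524209598

524209598


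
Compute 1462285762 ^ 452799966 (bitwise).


0b1010111001010001011010111000010 ^ 0b11010111111010010110111011110 = 0b1001101110101011001100000011100 = 1305843740

1305843740


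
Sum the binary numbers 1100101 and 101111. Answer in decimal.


1100101 + 101111 = 10010100 = 148

148


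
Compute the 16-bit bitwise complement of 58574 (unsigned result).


~0b1110010011001110 = 0b1101100110001 = 6961 (16-bit unsigned)

6961


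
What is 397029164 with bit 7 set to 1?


397029164 | (1 << 7) = 397029164 | 128 = 397029292

397029292


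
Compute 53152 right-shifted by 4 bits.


0b1100111110100000 >> 4 = 0b110011111010 = 3322

3322


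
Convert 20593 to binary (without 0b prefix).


20593 = 101000001110001 in binary

101000001110001


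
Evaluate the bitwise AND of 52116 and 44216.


0b1100101110010100 & 0b1010110010111000 = 0b1000100010010000 = 34960

34960


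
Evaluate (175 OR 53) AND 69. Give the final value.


Step 1: 175 | 53 = 191
Step 2: 191 & 69 = 5

5


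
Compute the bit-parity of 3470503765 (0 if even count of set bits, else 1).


0b11001110110110111010111101010101 has 21 ones => parity 1

1


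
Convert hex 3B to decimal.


3B hex = 59 decimal

59


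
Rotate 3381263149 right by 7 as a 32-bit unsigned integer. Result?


Rotate 0b11001001100010011111101100101101 right by 7 (32-bit) = 0b1011011100100110001001111110110 = 1536365558

1536365558


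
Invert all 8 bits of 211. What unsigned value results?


211 ^ 255 = 44

44


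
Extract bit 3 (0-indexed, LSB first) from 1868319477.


0b1101111010111000100101011110101, position 3 = 0

0


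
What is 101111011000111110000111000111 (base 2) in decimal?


101111011000111110000111000111 in decimal = 795075015

795075015


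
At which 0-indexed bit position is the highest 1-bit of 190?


0b10111110. Highest set bit at position 7

7


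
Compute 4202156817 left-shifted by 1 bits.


0b11111010011101111101001100010001 << 1 = 0b111110100111011111010011000100010 = 8404313634

8404313634


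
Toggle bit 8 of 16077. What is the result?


16077 ^ (1 << 8) = 16077 ^ 256 = 16333

16333


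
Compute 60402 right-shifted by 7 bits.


0b1110101111110010 >> 7 = 0b111010111 = 471

471


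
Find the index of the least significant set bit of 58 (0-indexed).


0b111010. Lowest set bit at position 1

1


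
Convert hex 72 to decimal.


72 hex = 114 decimal

114


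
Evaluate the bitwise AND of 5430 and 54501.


0b1010100110110 & 0b1101010011100101 = 0b1010000100100 = 5156

5156


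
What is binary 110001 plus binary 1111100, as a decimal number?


110001 + 1111100 = 10101101 = 173

173


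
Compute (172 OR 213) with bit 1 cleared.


Step 1: 172 | 213 = 253
Step 2: 253 & ~(1 << 1) = 253

253


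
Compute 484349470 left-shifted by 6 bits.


0b11100110111101001011000011110 << 6 = 0b11100110111101001011000011110000000 = 30998366080

30998366080


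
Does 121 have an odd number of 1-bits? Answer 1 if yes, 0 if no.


0b1111001 has 5 ones => parity 1

1


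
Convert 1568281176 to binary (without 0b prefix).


1568281176 = 1011101011110100001001001011000 in binary

1011101011110100001001001011000


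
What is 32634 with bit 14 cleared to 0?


32634 & ~(1 << 14) = 16250

16250


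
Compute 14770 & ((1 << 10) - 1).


14770 & 1023 = 434

434


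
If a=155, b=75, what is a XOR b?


155 ^ 75 = 208

208


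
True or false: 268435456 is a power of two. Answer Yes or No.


0b10000000000000000000000000000. Only one bit set => Yes

Yes


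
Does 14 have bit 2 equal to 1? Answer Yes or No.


0b1110, bit 2 = 1. Yes

Yes


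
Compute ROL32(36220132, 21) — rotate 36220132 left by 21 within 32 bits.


Rotate 0b10001010001010110011100100 left by 21 (32-bit) = 0b10011100100000000100010100010101 = 2625651989

2625651989


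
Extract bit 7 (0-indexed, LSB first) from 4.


0b100, position 7 = 0

0


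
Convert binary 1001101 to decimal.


1001101 in decimal = 77

77


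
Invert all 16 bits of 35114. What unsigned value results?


35114 ^ 65535 = 30421

30421


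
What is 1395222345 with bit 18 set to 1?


1395222345 | (1 << 18) = 1395222345 | 262144 = 1395484489

1395484489


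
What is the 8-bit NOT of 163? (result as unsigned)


~0b10100011 = 0b1011100 = 92 (8-bit unsigned)

92


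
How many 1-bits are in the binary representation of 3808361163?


0b11100010111111101111101011001011 has 22 set bits

22


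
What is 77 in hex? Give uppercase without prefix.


77 = 4D hex

4D


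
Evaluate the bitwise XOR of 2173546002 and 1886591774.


0b10000001100011011010111000010010 ^ 0b1110000011100110001101100011110 = 0b11110001111111101011010100001100 = 4060001548

4060001548


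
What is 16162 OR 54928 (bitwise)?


0b11111100100010 | 0b1101011010010000 = 0b1111111110110010 = 65458

65458


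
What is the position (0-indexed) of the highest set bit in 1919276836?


0b1110010011001011101011100100100. Highest set bit at position 30

30


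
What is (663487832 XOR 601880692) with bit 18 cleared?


Step 1: 663487832 ^ 601880692 = 72613164
Step 2: 72613164 & ~(1 << 18) = 72613164

72613164


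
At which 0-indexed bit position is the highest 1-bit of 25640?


0b110010000101000. Highest set bit at position 14

14


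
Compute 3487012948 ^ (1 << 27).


3487012948 ^ (1 << 27) = 3487012948 ^ 134217728 = 3352795220

3352795220
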